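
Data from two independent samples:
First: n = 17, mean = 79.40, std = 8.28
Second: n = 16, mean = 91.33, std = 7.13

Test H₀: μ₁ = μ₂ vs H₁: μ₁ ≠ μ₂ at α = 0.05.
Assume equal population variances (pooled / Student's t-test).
Student's two-sample t-test (equal variances):
H₀: μ₁ = μ₂
H₁: μ₁ ≠ μ₂
df = n₁ + n₂ - 2 = 31
Pooled variance s_p² = [(n₁-1)s₁² + (n₂-1)s₂²] / (n₁ + n₂ - 2) = [(16)(8.28²) + (15)(7.13²)] / 31 = 59.9835
SE = √(s_p²(1/n₁ + 1/n₂)) = √(59.9835 × (1/17 + 1/16)) = 2.6977
t = (x̄₁ - x̄₂) / SE = (79.40 - 91.33) / 2.6977 = -11.93 / 2.6977 = -4.422
p-value = 0.0001

Since p-value < α = 0.05, we reject H₀.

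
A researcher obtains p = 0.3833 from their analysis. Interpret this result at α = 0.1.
Since p = 0.3833 > α = 0.1, fail to reject H₀.
There is insufficient evidence to reject the null hypothesis; the result is not statistically significant at the 0.1 level.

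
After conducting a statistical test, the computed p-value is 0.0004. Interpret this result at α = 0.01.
Since p = 0.0004 < α = 0.01, reject H₀.
There is sufficient evidence to reject the null hypothesis; the result is statistically significant at the 0.01 level.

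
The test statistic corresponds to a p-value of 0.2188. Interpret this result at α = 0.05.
Since p = 0.2188 > α = 0.05, fail to reject H₀.
There is insufficient evidence to reject the null hypothesis; the result is not statistically significant at the 0.05 level.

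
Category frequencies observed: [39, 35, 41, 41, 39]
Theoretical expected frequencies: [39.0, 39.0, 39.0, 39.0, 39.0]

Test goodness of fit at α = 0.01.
Chi-square goodness of fit test:
H₀: observed counts match expected distribution
H₁: observed counts differ from expected distribution
df = k - 1 = 4
χ² = Σ(O - E)²/E
   = (39 - 39.0)²/39.0 + (35 - 39.0)²/39.0 + (41 - 39.0)²/39.0 + (41 - 39.0)²/39.0 + (39 - 39.0)²/39.0
   = 0.000 + 0.410 + 0.103 + 0.103 + 0.000
   = 0.62
p-value = 0.9613

Since p-value > α = 0.01, we fail to reject H₀.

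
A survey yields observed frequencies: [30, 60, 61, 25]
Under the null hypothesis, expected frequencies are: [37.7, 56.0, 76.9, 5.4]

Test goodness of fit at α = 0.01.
Chi-square goodness of fit test:
H₀: observed counts match expected distribution
H₁: observed counts differ from expected distribution
df = k - 1 = 3
χ² = Σ(O - E)²/E
   = (30 - 37.7)²/37.7 + (60 - 56.0)²/56.0 + (61 - 76.9)²/76.9 + (25 - 5.4)²/5.4
   = 1.573 + 0.286 + 3.288 + 71.141
   = 76.29
p-value < 0.0001

Since p-value < α = 0.01, we reject H₀.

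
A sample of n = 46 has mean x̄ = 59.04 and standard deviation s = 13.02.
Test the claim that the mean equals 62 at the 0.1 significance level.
One-sample t-test:
H₀: μ = 62
H₁: μ ≠ 62
df = n - 1 = 45
t = (x̄ - μ₀) / (s/√n) = (59.04 - 62) / (13.02/√46) = -1.542
p-value = 0.1301

Since p-value > α = 0.1, we fail to reject H₀.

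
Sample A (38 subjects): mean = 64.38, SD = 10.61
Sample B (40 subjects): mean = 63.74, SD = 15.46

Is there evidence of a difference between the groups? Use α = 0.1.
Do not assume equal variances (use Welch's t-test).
Welch's two-sample t-test:
H₀: μ₁ = μ₂
H₁: μ₁ ≠ μ₂
s₁²/n₁ = 10.61²/38 = 2.9624,  s₂²/n₂ = 15.46²/40 = 5.9753
SE = √(s₁²/n₁ + s₂²/n₂) = √(2.9624 + 5.9753) = 2.9896
df (Welch-Satterthwaite) = (s₁²/n₁ + s₂²/n₂)² / [(s₁²/n₁)²/(n₁-1) + (s₂²/n₂)²/(n₂-1)] ≈ 69.30
t = (x̄₁ - x̄₂) / SE = (64.38 - 63.74) / 2.9896 = 0.64 / 2.9896 = 0.214
p-value = 0.8311

Since p-value > α = 0.1, we fail to reject H₀.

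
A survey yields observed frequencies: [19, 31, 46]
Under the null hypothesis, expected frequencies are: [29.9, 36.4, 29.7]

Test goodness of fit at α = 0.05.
Chi-square goodness of fit test:
H₀: observed counts match expected distribution
H₁: observed counts differ from expected distribution
df = k - 1 = 2
χ² = Σ(O - E)²/E
   = (19 - 29.9)²/29.9 + (31 - 36.4)²/36.4 + (46 - 29.7)²/29.7
   = 3.974 + 0.801 + 8.946
   = 13.72
p-value = 0.0010

Since p-value < α = 0.05, we reject H₀.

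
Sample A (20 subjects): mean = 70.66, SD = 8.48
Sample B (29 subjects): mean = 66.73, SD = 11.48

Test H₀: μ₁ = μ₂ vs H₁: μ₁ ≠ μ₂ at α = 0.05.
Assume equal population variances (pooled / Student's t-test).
Student's two-sample t-test (equal variances):
H₀: μ₁ = μ₂
H₁: μ₁ ≠ μ₂
df = n₁ + n₂ - 2 = 47
Pooled variance s_p² = [(n₁-1)s₁² + (n₂-1)s₂²] / (n₁ + n₂ - 2) = [(19)(8.48²) + (28)(11.48²)] / 47 = 107.5836
SE = √(s_p²(1/n₁ + 1/n₂)) = √(107.5836 × (1/20 + 1/29)) = 3.0148
t = (x̄₁ - x̄₂) / SE = (70.66 - 66.73) / 3.0148 = 3.93 / 3.0148 = 1.304
p-value = 0.1987

Since p-value > α = 0.05, we fail to reject H₀.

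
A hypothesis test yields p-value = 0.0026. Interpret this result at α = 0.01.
Since p = 0.0026 < α = 0.01, reject H₀.
There is sufficient evidence to reject the null hypothesis; the result is statistically significant at the 0.01 level.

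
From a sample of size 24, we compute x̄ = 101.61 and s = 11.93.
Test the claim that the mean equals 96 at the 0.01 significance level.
One-sample t-test:
H₀: μ = 96
H₁: μ ≠ 96
df = n - 1 = 23
t = (x̄ - μ₀) / (s/√n) = (101.61 - 96) / (11.93/√24) = 2.304
p-value = 0.0306

Since p-value > α = 0.01, we fail to reject H₀.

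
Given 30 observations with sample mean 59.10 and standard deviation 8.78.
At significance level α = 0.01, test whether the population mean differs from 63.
One-sample t-test:
H₀: μ = 63
H₁: μ ≠ 63
df = n - 1 = 29
t = (x̄ - μ₀) / (s/√n) = (59.10 - 63) / (8.78/√30) = -2.433
p-value = 0.0214

Since p-value > α = 0.01, we fail to reject H₀.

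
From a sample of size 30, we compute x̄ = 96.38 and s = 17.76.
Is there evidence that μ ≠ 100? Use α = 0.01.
One-sample t-test:
H₀: μ = 100
H₁: μ ≠ 100
df = n - 1 = 29
t = (x̄ - μ₀) / (s/√n) = (96.38 - 100) / (17.76/√30) = -1.116
p-value = 0.2734

Since p-value > α = 0.01, we fail to reject H₀.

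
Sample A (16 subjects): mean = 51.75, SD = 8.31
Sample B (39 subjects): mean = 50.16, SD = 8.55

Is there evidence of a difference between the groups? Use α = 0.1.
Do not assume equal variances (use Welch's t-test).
Welch's two-sample t-test:
H₀: μ₁ = μ₂
H₁: μ₁ ≠ μ₂
s₁²/n₁ = 8.31²/16 = 4.3160,  s₂²/n₂ = 8.55²/39 = 1.8744
SE = √(s₁²/n₁ + s₂²/n₂) = √(4.3160 + 1.8744) = 2.4881
df (Welch-Satterthwaite) = (s₁²/n₁ + s₂²/n₂)² / [(s₁²/n₁)²/(n₁-1) + (s₂²/n₂)²/(n₂-1)] ≈ 28.72
t = (x̄₁ - x̄₂) / SE = (51.75 - 50.16) / 2.4881 = 1.59 / 2.4881 = 0.639
p-value = 0.5279

Since p-value > α = 0.1, we fail to reject H₀.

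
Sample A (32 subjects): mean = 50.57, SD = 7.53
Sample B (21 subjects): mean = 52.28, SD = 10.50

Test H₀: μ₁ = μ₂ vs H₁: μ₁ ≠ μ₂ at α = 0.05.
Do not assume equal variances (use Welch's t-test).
Welch's two-sample t-test:
H₀: μ₁ = μ₂
H₁: μ₁ ≠ μ₂
s₁²/n₁ = 7.53²/32 = 1.7719,  s₂²/n₂ = 10.50²/21 = 5.2500
SE = √(s₁²/n₁ + s₂²/n₂) = √(1.7719 + 5.2500) = 2.6499
df (Welch-Satterthwaite) = (s₁²/n₁ + s₂²/n₂)² / [(s₁²/n₁)²/(n₁-1) + (s₂²/n₂)²/(n₂-1)] ≈ 33.33
t = (x̄₁ - x̄₂) / SE = (50.57 - 52.28) / 2.6499 = -1.71 / 2.6499 = -0.645
p-value = 0.5231

Since p-value > α = 0.05, we fail to reject H₀.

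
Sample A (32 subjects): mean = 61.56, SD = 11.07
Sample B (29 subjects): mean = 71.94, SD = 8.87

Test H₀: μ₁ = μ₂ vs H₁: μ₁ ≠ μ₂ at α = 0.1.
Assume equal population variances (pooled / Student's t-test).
Student's two-sample t-test (equal variances):
H₀: μ₁ = μ₂
H₁: μ₁ ≠ μ₂
df = n₁ + n₂ - 2 = 59
Pooled variance s_p² = [(n₁-1)s₁² + (n₂-1)s₂²] / (n₁ + n₂ - 2) = [(31)(11.07²) + (28)(8.87²)] / 59 = 101.7262
SE = √(s_p²(1/n₁ + 1/n₂)) = √(101.7262 × (1/32 + 1/29)) = 2.5859
t = (x̄₁ - x̄₂) / SE = (61.56 - 71.94) / 2.5859 = -10.38 / 2.5859 = -4.014
p-value = 0.0002

Since p-value < α = 0.1, we reject H₀.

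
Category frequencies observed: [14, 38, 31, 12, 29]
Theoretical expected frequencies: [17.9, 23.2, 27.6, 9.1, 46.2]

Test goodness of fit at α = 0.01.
Chi-square goodness of fit test:
H₀: observed counts match expected distribution
H₁: observed counts differ from expected distribution
df = k - 1 = 4
χ² = Σ(O - E)²/E
   = (14 - 17.9)²/17.9 + (38 - 23.2)²/23.2 + (31 - 27.6)²/27.6 + (12 - 9.1)²/9.1 + (29 - 46.2)²/46.2
   = 0.850 + 9.441 + 0.419 + 0.924 + 6.403
   = 18.04
p-value = 0.0012

Since p-value < α = 0.01, we reject H₀.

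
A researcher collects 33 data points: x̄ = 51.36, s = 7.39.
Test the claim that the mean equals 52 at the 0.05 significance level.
One-sample t-test:
H₀: μ = 52
H₁: μ ≠ 52
df = n - 1 = 32
t = (x̄ - μ₀) / (s/√n) = (51.36 - 52) / (7.39/√33) = -0.497
p-value = 0.6222

Since p-value > α = 0.05, we fail to reject H₀.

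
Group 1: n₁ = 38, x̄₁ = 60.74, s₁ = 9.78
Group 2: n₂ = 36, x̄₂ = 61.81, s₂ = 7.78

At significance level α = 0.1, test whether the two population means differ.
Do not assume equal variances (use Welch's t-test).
Welch's two-sample t-test:
H₀: μ₁ = μ₂
H₁: μ₁ ≠ μ₂
s₁²/n₁ = 9.78²/38 = 2.5171,  s₂²/n₂ = 7.78²/36 = 1.6813
SE = √(s₁²/n₁ + s₂²/n₂) = √(2.5171 + 1.6813) = 2.0490
df (Welch-Satterthwaite) = (s₁²/n₁ + s₂²/n₂)² / [(s₁²/n₁)²/(n₁-1) + (s₂²/n₂)²/(n₂-1)] ≈ 69.95
t = (x̄₁ - x̄₂) / SE = (60.74 - 61.81) / 2.0490 = -1.07 / 2.0490 = -0.522
p-value = 0.6032

Since p-value > α = 0.1, we fail to reject H₀.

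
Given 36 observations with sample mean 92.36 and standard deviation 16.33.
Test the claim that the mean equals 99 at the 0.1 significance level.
One-sample t-test:
H₀: μ = 99
H₁: μ ≠ 99
df = n - 1 = 35
t = (x̄ - μ₀) / (s/√n) = (92.36 - 99) / (16.33/√36) = -2.440
p-value = 0.0199

Since p-value < α = 0.1, we reject H₀.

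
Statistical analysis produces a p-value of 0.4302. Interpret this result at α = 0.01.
Since p = 0.4302 > α = 0.01, fail to reject H₀.
There is insufficient evidence to reject the null hypothesis; the result is not statistically significant at the 0.01 level.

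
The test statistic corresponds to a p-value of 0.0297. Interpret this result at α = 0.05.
Since p = 0.0297 < α = 0.05, reject H₀.
There is sufficient evidence to reject the null hypothesis; the result is statistically significant at the 0.05 level.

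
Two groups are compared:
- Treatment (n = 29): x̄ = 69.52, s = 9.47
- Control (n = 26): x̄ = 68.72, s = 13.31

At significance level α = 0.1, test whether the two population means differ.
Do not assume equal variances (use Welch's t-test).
Welch's two-sample t-test:
H₀: μ₁ = μ₂
H₁: μ₁ ≠ μ₂
s₁²/n₁ = 9.47²/29 = 3.0924,  s₂²/n₂ = 13.31²/26 = 6.8137
SE = √(s₁²/n₁ + s₂²/n₂) = √(3.0924 + 6.8137) = 3.1474
df (Welch-Satterthwaite) = (s₁²/n₁ + s₂²/n₂)² / [(s₁²/n₁)²/(n₁-1) + (s₂²/n₂)²/(n₂-1)] ≈ 44.63
t = (x̄₁ - x̄₂) / SE = (69.52 - 68.72) / 3.1474 = 0.80 / 3.1474 = 0.254
p-value = 0.8005

Since p-value > α = 0.1, we fail to reject H₀.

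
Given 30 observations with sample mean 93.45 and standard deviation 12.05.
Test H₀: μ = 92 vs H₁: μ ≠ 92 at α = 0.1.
One-sample t-test:
H₀: μ = 92
H₁: μ ≠ 92
df = n - 1 = 29
t = (x̄ - μ₀) / (s/√n) = (93.45 - 92) / (12.05/√30) = 0.659
p-value = 0.5150

Since p-value > α = 0.1, we fail to reject H₀.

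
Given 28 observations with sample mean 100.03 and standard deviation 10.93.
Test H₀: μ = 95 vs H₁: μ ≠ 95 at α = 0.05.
One-sample t-test:
H₀: μ = 95
H₁: μ ≠ 95
df = n - 1 = 27
t = (x̄ - μ₀) / (s/√n) = (100.03 - 95) / (10.93/√28) = 2.435
p-value = 0.0218

Since p-value < α = 0.05, we reject H₀.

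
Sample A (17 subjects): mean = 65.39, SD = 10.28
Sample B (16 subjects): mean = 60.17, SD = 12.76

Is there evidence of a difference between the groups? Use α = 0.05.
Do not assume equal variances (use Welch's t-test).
Welch's two-sample t-test:
H₀: μ₁ = μ₂
H₁: μ₁ ≠ μ₂
s₁²/n₁ = 10.28²/17 = 6.2164,  s₂²/n₂ = 12.76²/16 = 10.1761
SE = √(s₁²/n₁ + s₂²/n₂) = √(6.2164 + 10.1761) = 4.0488
df (Welch-Satterthwaite) = (s₁²/n₁ + s₂²/n₂)² / [(s₁²/n₁)²/(n₁-1) + (s₂²/n₂)²/(n₂-1)] ≈ 28.84
t = (x̄₁ - x̄₂) / SE = (65.39 - 60.17) / 4.0488 = 5.22 / 4.0488 = 1.289
p-value = 0.2075

Since p-value > α = 0.05, we fail to reject H₀.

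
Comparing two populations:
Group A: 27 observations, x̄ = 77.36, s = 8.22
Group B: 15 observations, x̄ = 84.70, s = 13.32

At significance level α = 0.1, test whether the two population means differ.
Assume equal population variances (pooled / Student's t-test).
Student's two-sample t-test (equal variances):
H₀: μ₁ = μ₂
H₁: μ₁ ≠ μ₂
df = n₁ + n₂ - 2 = 40
Pooled variance s_p² = [(n₁-1)s₁² + (n₂-1)s₂²] / (n₁ + n₂ - 2) = [(26)(8.22²) + (14)(13.32²)] / 40 = 106.0173
SE = √(s_p²(1/n₁ + 1/n₂)) = √(106.0173 × (1/27 + 1/15)) = 3.3158
t = (x̄₁ - x̄₂) / SE = (77.36 - 84.70) / 3.3158 = -7.34 / 3.3158 = -2.214
p-value = 0.0326

Since p-value < α = 0.1, we reject H₀.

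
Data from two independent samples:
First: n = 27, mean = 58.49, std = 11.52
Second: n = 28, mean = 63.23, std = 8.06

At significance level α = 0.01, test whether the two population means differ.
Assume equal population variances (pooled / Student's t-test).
Student's two-sample t-test (equal variances):
H₀: μ₁ = μ₂
H₁: μ₁ ≠ μ₂
df = n₁ + n₂ - 2 = 53
Pooled variance s_p² = [(n₁-1)s₁² + (n₂-1)s₂²] / (n₁ + n₂ - 2) = [(26)(11.52²) + (27)(8.06²)] / 53 = 98.1979
SE = √(s_p²(1/n₁ + 1/n₂)) = √(98.1979 × (1/27 + 1/28)) = 2.6728
t = (x̄₁ - x̄₂) / SE = (58.49 - 63.23) / 2.6728 = -4.74 / 2.6728 = -1.773
p-value = 0.0819

Since p-value > α = 0.01, we fail to reject H₀.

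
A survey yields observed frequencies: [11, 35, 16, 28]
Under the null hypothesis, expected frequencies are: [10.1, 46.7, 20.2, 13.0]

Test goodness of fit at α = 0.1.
Chi-square goodness of fit test:
H₀: observed counts match expected distribution
H₁: observed counts differ from expected distribution
df = k - 1 = 3
χ² = Σ(O - E)²/E
   = (11 - 10.1)²/10.1 + (35 - 46.7)²/46.7 + (16 - 20.2)²/20.2 + (28 - 13.0)²/13.0
   = 0.080 + 2.931 + 0.873 + 17.308
   = 21.19
p-value = 0.0001

Since p-value < α = 0.1, we reject H₀.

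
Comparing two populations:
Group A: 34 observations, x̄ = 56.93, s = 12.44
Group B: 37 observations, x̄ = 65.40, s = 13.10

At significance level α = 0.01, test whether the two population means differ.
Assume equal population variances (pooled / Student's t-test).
Student's two-sample t-test (equal variances):
H₀: μ₁ = μ₂
H₁: μ₁ ≠ μ₂
df = n₁ + n₂ - 2 = 69
Pooled variance s_p² = [(n₁-1)s₁² + (n₂-1)s₂²] / (n₁ + n₂ - 2) = [(33)(12.44²) + (36)(13.10²)] / 69 = 163.5482
SE = √(s_p²(1/n₁ + 1/n₂)) = √(163.5482 × (1/34 + 1/37)) = 3.0382
t = (x̄₁ - x̄₂) / SE = (56.93 - 65.40) / 3.0382 = -8.47 / 3.0382 = -2.788
p-value = 0.0068

Since p-value < α = 0.01, we reject H₀.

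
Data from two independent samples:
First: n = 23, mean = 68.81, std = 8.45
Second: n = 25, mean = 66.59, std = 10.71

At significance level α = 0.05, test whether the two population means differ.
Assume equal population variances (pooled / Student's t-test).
Student's two-sample t-test (equal variances):
H₀: μ₁ = μ₂
H₁: μ₁ ≠ μ₂
df = n₁ + n₂ - 2 = 46
Pooled variance s_p² = [(n₁-1)s₁² + (n₂-1)s₂²] / (n₁ + n₂ - 2) = [(22)(8.45²) + (24)(10.71²)] / 46 = 93.9946
SE = √(s_p²(1/n₁ + 1/n₂)) = √(93.9946 × (1/23 + 1/25)) = 2.8012
t = (x̄₁ - x̄₂) / SE = (68.81 - 66.59) / 2.8012 = 2.22 / 2.8012 = 0.793
p-value = 0.4321

Since p-value > α = 0.05, we fail to reject H₀.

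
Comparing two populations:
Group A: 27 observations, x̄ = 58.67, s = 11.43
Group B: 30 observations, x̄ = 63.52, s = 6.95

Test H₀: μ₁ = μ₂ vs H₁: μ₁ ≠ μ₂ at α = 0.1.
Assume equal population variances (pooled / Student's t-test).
Student's two-sample t-test (equal variances):
H₀: μ₁ = μ₂
H₁: μ₁ ≠ μ₂
df = n₁ + n₂ - 2 = 55
Pooled variance s_p² = [(n₁-1)s₁² + (n₂-1)s₂²] / (n₁ + n₂ - 2) = [(26)(11.43²) + (29)(6.95²)] / 55 = 87.2280
SE = √(s_p²(1/n₁ + 1/n₂)) = √(87.2280 × (1/27 + 1/30)) = 2.4776
t = (x̄₁ - x̄₂) / SE = (58.67 - 63.52) / 2.4776 = -4.85 / 2.4776 = -1.958
p-value = 0.0554

Since p-value < α = 0.1, we reject H₀.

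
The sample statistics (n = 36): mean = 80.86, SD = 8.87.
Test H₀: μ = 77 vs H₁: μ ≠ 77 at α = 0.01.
One-sample t-test:
H₀: μ = 77
H₁: μ ≠ 77
df = n - 1 = 35
t = (x̄ - μ₀) / (s/√n) = (80.86 - 77) / (8.87/√36) = 2.611
p-value = 0.0132

Since p-value > α = 0.01, we fail to reject H₀.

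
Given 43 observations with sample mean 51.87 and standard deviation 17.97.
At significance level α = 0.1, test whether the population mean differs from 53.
One-sample t-test:
H₀: μ = 53
H₁: μ ≠ 53
df = n - 1 = 42
t = (x̄ - μ₀) / (s/√n) = (51.87 - 53) / (17.97/√43) = -0.412
p-value = 0.6822

Since p-value > α = 0.1, we fail to reject H₀.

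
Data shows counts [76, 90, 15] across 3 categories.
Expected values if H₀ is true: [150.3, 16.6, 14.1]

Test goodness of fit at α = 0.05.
Chi-square goodness of fit test:
H₀: observed counts match expected distribution
H₁: observed counts differ from expected distribution
df = k - 1 = 2
χ² = Σ(O - E)²/E
   = (76 - 150.3)²/150.3 + (90 - 16.6)²/16.6 + (15 - 14.1)²/14.1
   = 36.730 + 324.552 + 0.057
   = 361.34
p-value < 0.0001

Since p-value < α = 0.05, we reject H₀.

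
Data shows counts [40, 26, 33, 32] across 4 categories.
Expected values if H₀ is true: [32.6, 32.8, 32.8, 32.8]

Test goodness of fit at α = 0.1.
Chi-square goodness of fit test:
H₀: observed counts match expected distribution
H₁: observed counts differ from expected distribution
df = k - 1 = 3
χ² = Σ(O - E)²/E
   = (40 - 32.6)²/32.6 + (26 - 32.8)²/32.8 + (33 - 32.8)²/32.8 + (32 - 32.8)²/32.8
   = 1.680 + 1.410 + 0.001 + 0.020
   = 3.11
p-value = 0.3749

Since p-value > α = 0.1, we fail to reject H₀.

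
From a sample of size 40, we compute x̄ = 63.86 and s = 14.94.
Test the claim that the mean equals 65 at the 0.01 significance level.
One-sample t-test:
H₀: μ = 65
H₁: μ ≠ 65
df = n - 1 = 39
t = (x̄ - μ₀) / (s/√n) = (63.86 - 65) / (14.94/√40) = -0.483
p-value = 0.6321

Since p-value > α = 0.01, we fail to reject H₀.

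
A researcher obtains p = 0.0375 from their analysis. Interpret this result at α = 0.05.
Since p = 0.0375 < α = 0.05, reject H₀.
There is sufficient evidence to reject the null hypothesis; the result is statistically significant at the 0.05 level.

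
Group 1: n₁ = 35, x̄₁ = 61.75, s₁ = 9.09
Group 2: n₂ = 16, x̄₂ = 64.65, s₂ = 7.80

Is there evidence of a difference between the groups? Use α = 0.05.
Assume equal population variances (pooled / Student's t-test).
Student's two-sample t-test (equal variances):
H₀: μ₁ = μ₂
H₁: μ₁ ≠ μ₂
df = n₁ + n₂ - 2 = 49
Pooled variance s_p² = [(n₁-1)s₁² + (n₂-1)s₂²] / (n₁ + n₂ - 2) = [(34)(9.09²) + (15)(7.80²)] / 49 = 75.9583
SE = √(s_p²(1/n₁ + 1/n₂)) = √(75.9583 × (1/35 + 1/16)) = 2.6301
t = (x̄₁ - x̄₂) / SE = (61.75 - 64.65) / 2.6301 = -2.90 / 2.6301 = -1.103
p-value = 0.2756

Since p-value > α = 0.05, we fail to reject H₀.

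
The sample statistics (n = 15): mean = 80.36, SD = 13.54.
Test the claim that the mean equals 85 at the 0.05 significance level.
One-sample t-test:
H₀: μ = 85
H₁: μ ≠ 85
df = n - 1 = 14
t = (x̄ - μ₀) / (s/√n) = (80.36 - 85) / (13.54/√15) = -1.327
p-value = 0.2057

Since p-value > α = 0.05, we fail to reject H₀.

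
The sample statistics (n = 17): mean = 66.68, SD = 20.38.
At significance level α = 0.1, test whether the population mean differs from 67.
One-sample t-test:
H₀: μ = 67
H₁: μ ≠ 67
df = n - 1 = 16
t = (x̄ - μ₀) / (s/√n) = (66.68 - 67) / (20.38/√17) = -0.065
p-value = 0.9492

Since p-value > α = 0.1, we fail to reject H₀.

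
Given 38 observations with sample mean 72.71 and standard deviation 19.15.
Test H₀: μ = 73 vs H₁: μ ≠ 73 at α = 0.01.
One-sample t-test:
H₀: μ = 73
H₁: μ ≠ 73
df = n - 1 = 37
t = (x̄ - μ₀) / (s/√n) = (72.71 - 73) / (19.15/√38) = -0.093
p-value = 0.9261

Since p-value > α = 0.01, we fail to reject H₀.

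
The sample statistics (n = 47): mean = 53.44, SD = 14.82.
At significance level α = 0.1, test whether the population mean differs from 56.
One-sample t-test:
H₀: μ = 56
H₁: μ ≠ 56
df = n - 1 = 46
t = (x̄ - μ₀) / (s/√n) = (53.44 - 56) / (14.82/√47) = -1.184
p-value = 0.2424

Since p-value > α = 0.1, we fail to reject H₀.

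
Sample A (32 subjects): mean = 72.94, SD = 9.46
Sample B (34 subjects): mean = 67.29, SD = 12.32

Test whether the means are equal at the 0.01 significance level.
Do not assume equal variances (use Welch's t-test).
Welch's two-sample t-test:
H₀: μ₁ = μ₂
H₁: μ₁ ≠ μ₂
s₁²/n₁ = 9.46²/32 = 2.7966,  s₂²/n₂ = 12.32²/34 = 4.4642
SE = √(s₁²/n₁ + s₂²/n₂) = √(2.7966 + 4.4642) = 2.6946
df (Welch-Satterthwaite) = (s₁²/n₁ + s₂²/n₂)² / [(s₁²/n₁)²/(n₁-1) + (s₂²/n₂)²/(n₂-1)] ≈ 61.57
t = (x̄₁ - x̄₂) / SE = (72.94 - 67.29) / 2.6946 = 5.65 / 2.6946 = 2.097
p-value = 0.0401

Since p-value > α = 0.01, we fail to reject H₀.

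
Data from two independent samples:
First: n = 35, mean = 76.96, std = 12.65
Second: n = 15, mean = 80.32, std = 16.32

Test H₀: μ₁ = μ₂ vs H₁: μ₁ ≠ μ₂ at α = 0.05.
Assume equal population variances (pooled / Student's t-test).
Student's two-sample t-test (equal variances):
H₀: μ₁ = μ₂
H₁: μ₁ ≠ μ₂
df = n₁ + n₂ - 2 = 48
Pooled variance s_p² = [(n₁-1)s₁² + (n₂-1)s₂²] / (n₁ + n₂ - 2) = [(34)(12.65²) + (14)(16.32²)] / 48 = 191.0325
SE = √(s_p²(1/n₁ + 1/n₂)) = √(191.0325 × (1/35 + 1/15)) = 4.2654
t = (x̄₁ - x̄₂) / SE = (76.96 - 80.32) / 4.2654 = -3.36 / 4.2654 = -0.788
p-value = 0.4347

Since p-value > α = 0.05, we fail to reject H₀.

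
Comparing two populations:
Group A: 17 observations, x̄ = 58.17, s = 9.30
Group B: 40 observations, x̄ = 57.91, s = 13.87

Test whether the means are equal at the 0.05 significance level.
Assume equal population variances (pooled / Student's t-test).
Student's two-sample t-test (equal variances):
H₀: μ₁ = μ₂
H₁: μ₁ ≠ μ₂
df = n₁ + n₂ - 2 = 55
Pooled variance s_p² = [(n₁-1)s₁² + (n₂-1)s₂²] / (n₁ + n₂ - 2) = [(16)(9.30²) + (39)(13.87²)] / 55 = 161.5734
SE = √(s_p²(1/n₁ + 1/n₂)) = √(161.5734 × (1/17 + 1/40)) = 3.6802
t = (x̄₁ - x̄₂) / SE = (58.17 - 57.91) / 3.6802 = 0.26 / 3.6802 = 0.071
p-value = 0.9439

Since p-value > α = 0.05, we fail to reject H₀.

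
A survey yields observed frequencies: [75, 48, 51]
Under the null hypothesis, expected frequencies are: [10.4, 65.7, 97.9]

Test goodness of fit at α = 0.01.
Chi-square goodness of fit test:
H₀: observed counts match expected distribution
H₁: observed counts differ from expected distribution
df = k - 1 = 2
χ² = Σ(O - E)²/E
   = (75 - 10.4)²/10.4 + (48 - 65.7)²/65.7 + (51 - 97.9)²/97.9
   = 401.265 + 4.768 + 22.468
   = 428.50
p-value < 0.0001

Since p-value < α = 0.01, we reject H₀.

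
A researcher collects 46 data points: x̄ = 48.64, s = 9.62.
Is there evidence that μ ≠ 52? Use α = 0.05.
One-sample t-test:
H₀: μ = 52
H₁: μ ≠ 52
df = n - 1 = 45
t = (x̄ - μ₀) / (s/√n) = (48.64 - 52) / (9.62/√46) = -2.369
p-value = 0.0222

Since p-value < α = 0.05, we reject H₀.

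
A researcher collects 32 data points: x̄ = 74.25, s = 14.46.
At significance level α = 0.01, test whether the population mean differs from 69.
One-sample t-test:
H₀: μ = 69
H₁: μ ≠ 69
df = n - 1 = 31
t = (x̄ - μ₀) / (s/√n) = (74.25 - 69) / (14.46/√32) = 2.054
p-value = 0.0485

Since p-value > α = 0.01, we fail to reject H₀.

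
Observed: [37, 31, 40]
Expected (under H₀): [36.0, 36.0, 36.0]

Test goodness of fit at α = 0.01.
Chi-square goodness of fit test:
H₀: observed counts match expected distribution
H₁: observed counts differ from expected distribution
df = k - 1 = 2
χ² = Σ(O - E)²/E
   = (37 - 36.0)²/36.0 + (31 - 36.0)²/36.0 + (40 - 36.0)²/36.0
   = 0.028 + 0.694 + 0.444
   = 1.17
p-value = 0.5580

Since p-value > α = 0.01, we fail to reject H₀.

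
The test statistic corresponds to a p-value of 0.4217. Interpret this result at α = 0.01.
Since p = 0.4217 > α = 0.01, fail to reject H₀.
There is insufficient evidence to reject the null hypothesis; the result is not statistically significant at the 0.01 level.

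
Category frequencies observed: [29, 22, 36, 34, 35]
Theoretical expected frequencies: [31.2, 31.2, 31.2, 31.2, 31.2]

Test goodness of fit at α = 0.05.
Chi-square goodness of fit test:
H₀: observed counts match expected distribution
H₁: observed counts differ from expected distribution
df = k - 1 = 4
χ² = Σ(O - E)²/E
   = (29 - 31.2)²/31.2 + (22 - 31.2)²/31.2 + (36 - 31.2)²/31.2 + (34 - 31.2)²/31.2 + (35 - 31.2)²/31.2
   = 0.155 + 2.713 + 0.738 + 0.251 + 0.463
   = 4.32
p-value = 0.3644

Since p-value > α = 0.05, we fail to reject H₀.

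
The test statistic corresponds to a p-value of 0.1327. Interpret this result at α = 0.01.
Since p = 0.1327 > α = 0.01, fail to reject H₀.
There is insufficient evidence to reject the null hypothesis; the result is not statistically significant at the 0.01 level.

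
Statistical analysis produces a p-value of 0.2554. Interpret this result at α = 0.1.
Since p = 0.2554 > α = 0.1, fail to reject H₀.
There is insufficient evidence to reject the null hypothesis; the result is not statistically significant at the 0.1 level.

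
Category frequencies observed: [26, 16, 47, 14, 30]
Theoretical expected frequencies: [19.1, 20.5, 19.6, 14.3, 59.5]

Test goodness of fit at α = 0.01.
Chi-square goodness of fit test:
H₀: observed counts match expected distribution
H₁: observed counts differ from expected distribution
df = k - 1 = 4
χ² = Σ(O - E)²/E
   = (26 - 19.1)²/19.1 + (16 - 20.5)²/20.5 + (47 - 19.6)²/19.6 + (14 - 14.3)²/14.3 + (30 - 59.5)²/59.5
   = 2.493 + 0.988 + 38.304 + 0.006 + 14.626
   = 56.42
p-value < 0.0001

Since p-value < α = 0.01, we reject H₀.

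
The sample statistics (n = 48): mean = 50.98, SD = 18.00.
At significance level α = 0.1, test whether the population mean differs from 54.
One-sample t-test:
H₀: μ = 54
H₁: μ ≠ 54
df = n - 1 = 47
t = (x̄ - μ₀) / (s/√n) = (50.98 - 54) / (18.00/√48) = -1.162
p-value = 0.2509

Since p-value > α = 0.1, we fail to reject H₀.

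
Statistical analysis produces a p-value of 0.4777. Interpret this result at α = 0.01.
Since p = 0.4777 > α = 0.01, fail to reject H₀.
There is insufficient evidence to reject the null hypothesis; the result is not statistically significant at the 0.01 level.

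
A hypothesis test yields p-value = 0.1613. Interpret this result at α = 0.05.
Since p = 0.1613 > α = 0.05, fail to reject H₀.
There is insufficient evidence to reject the null hypothesis; the result is not statistically significant at the 0.05 level.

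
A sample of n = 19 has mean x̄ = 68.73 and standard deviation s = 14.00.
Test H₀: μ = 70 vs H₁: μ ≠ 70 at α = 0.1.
One-sample t-test:
H₀: μ = 70
H₁: μ ≠ 70
df = n - 1 = 18
t = (x̄ - μ₀) / (s/√n) = (68.73 - 70) / (14.00/√19) = -0.395
p-value = 0.6972

Since p-value > α = 0.1, we fail to reject H₀.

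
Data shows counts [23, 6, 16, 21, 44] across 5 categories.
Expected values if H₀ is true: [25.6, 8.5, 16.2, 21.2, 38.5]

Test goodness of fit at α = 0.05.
Chi-square goodness of fit test:
H₀: observed counts match expected distribution
H₁: observed counts differ from expected distribution
df = k - 1 = 4
χ² = Σ(O - E)²/E
   = (23 - 25.6)²/25.6 + (6 - 8.5)²/8.5 + (16 - 16.2)²/16.2 + (21 - 21.2)²/21.2 + (44 - 38.5)²/38.5
   = 0.264 + 0.735 + 0.002 + 0.002 + 0.786
   = 1.79
p-value = 0.7744

Since p-value > α = 0.05, we fail to reject H₀.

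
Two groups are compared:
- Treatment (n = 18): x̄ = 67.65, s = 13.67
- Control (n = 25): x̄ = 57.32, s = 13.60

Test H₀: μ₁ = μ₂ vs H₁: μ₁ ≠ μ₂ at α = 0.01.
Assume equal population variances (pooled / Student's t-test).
Student's two-sample t-test (equal variances):
H₀: μ₁ = μ₂
H₁: μ₁ ≠ μ₂
df = n₁ + n₂ - 2 = 41
Pooled variance s_p² = [(n₁-1)s₁² + (n₂-1)s₂²] / (n₁ + n₂ - 2) = [(17)(13.67²) + (24)(13.60²)] / 41 = 185.7515
SE = √(s_p²(1/n₁ + 1/n₂)) = √(185.7515 × (1/18 + 1/25)) = 4.2130
t = (x̄₁ - x̄₂) / SE = (67.65 - 57.32) / 4.2130 = 10.33 / 4.2130 = 2.452
p-value = 0.0186

Since p-value > α = 0.01, we fail to reject H₀.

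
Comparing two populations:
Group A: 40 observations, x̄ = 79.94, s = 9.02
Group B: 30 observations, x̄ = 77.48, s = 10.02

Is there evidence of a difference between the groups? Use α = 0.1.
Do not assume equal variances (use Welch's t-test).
Welch's two-sample t-test:
H₀: μ₁ = μ₂
H₁: μ₁ ≠ μ₂
s₁²/n₁ = 9.02²/40 = 2.0340,  s₂²/n₂ = 10.02²/30 = 3.3467
SE = √(s₁²/n₁ + s₂²/n₂) = √(2.0340 + 3.3467) = 2.3196
df (Welch-Satterthwaite) = (s₁²/n₁ + s₂²/n₂)² / [(s₁²/n₁)²/(n₁-1) + (s₂²/n₂)²/(n₂-1)] ≈ 58.81
t = (x̄₁ - x̄₂) / SE = (79.94 - 77.48) / 2.3196 = 2.46 / 2.3196 = 1.061
p-value = 0.2932

Since p-value > α = 0.1, we fail to reject H₀.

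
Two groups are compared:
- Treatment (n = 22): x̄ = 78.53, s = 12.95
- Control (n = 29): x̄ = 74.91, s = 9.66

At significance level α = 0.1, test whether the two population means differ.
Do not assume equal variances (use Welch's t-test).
Welch's two-sample t-test:
H₀: μ₁ = μ₂
H₁: μ₁ ≠ μ₂
s₁²/n₁ = 12.95²/22 = 7.6228,  s₂²/n₂ = 9.66²/29 = 3.2178
SE = √(s₁²/n₁ + s₂²/n₂) = √(7.6228 + 3.2178) = 3.2925
df (Welch-Satterthwaite) = (s₁²/n₁ + s₂²/n₂)² / [(s₁²/n₁)²/(n₁-1) + (s₂²/n₂)²/(n₂-1)] ≈ 37.46
t = (x̄₁ - x̄₂) / SE = (78.53 - 74.91) / 3.2925 = 3.62 / 3.2925 = 1.099
p-value = 0.2786

Since p-value > α = 0.1, we fail to reject H₀.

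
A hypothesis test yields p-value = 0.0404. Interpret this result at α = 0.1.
Since p = 0.0404 < α = 0.1, reject H₀.
There is sufficient evidence to reject the null hypothesis; the result is statistically significant at the 0.1 level.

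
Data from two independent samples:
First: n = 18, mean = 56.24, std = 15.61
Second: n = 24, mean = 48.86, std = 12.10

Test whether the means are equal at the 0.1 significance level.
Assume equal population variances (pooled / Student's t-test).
Student's two-sample t-test (equal variances):
H₀: μ₁ = μ₂
H₁: μ₁ ≠ μ₂
df = n₁ + n₂ - 2 = 40
Pooled variance s_p² = [(n₁-1)s₁² + (n₂-1)s₂²] / (n₁ + n₂ - 2) = [(17)(15.61²) + (23)(12.10²)] / 40 = 187.7464
SE = √(s_p²(1/n₁ + 1/n₂)) = √(187.7464 × (1/18 + 1/24)) = 4.2724
t = (x̄₁ - x̄₂) / SE = (56.24 - 48.86) / 4.2724 = 7.38 / 4.2724 = 1.727
p-value = 0.0918

Since p-value < α = 0.1, we reject H₀.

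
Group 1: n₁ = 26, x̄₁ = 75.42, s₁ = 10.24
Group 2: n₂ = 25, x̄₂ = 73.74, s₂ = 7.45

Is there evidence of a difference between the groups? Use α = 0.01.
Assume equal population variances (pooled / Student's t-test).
Student's two-sample t-test (equal variances):
H₀: μ₁ = μ₂
H₁: μ₁ ≠ μ₂
df = n₁ + n₂ - 2 = 49
Pooled variance s_p² = [(n₁-1)s₁² + (n₂-1)s₂²] / (n₁ + n₂ - 2) = [(25)(10.24²) + (24)(7.45²)] / 49 = 80.6837
SE = √(s_p²(1/n₁ + 1/n₂)) = √(80.6837 × (1/26 + 1/25)) = 2.5161
t = (x̄₁ - x̄₂) / SE = (75.42 - 73.74) / 2.5161 = 1.68 / 2.5161 = 0.668
p-value = 0.5075

Since p-value > α = 0.01, we fail to reject H₀.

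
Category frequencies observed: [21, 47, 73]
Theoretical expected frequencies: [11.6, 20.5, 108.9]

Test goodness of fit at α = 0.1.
Chi-square goodness of fit test:
H₀: observed counts match expected distribution
H₁: observed counts differ from expected distribution
df = k - 1 = 2
χ² = Σ(O - E)²/E
   = (21 - 11.6)²/11.6 + (47 - 20.5)²/20.5 + (73 - 108.9)²/108.9
   = 7.617 + 34.256 + 11.835
   = 53.71
p-value < 0.0001

Since p-value < α = 0.1, we reject H₀.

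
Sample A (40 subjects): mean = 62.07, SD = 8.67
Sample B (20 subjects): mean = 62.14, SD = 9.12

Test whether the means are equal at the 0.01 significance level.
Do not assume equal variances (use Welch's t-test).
Welch's two-sample t-test:
H₀: μ₁ = μ₂
H₁: μ₁ ≠ μ₂
s₁²/n₁ = 8.67²/40 = 1.8792,  s₂²/n₂ = 9.12²/20 = 4.1587
SE = √(s₁²/n₁ + s₂²/n₂) = √(1.8792 + 4.1587) = 2.4572
df (Welch-Satterthwaite) = (s₁²/n₁ + s₂²/n₂)² / [(s₁²/n₁)²/(n₁-1) + (s₂²/n₂)²/(n₂-1)] ≈ 36.43
t = (x̄₁ - x̄₂) / SE = (62.07 - 62.14) / 2.4572 = -0.07 / 2.4572 = -0.028
p-value = 0.9774

Since p-value > α = 0.01, we fail to reject H₀.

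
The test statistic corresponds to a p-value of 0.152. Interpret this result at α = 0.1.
Since p = 0.152 > α = 0.1, fail to reject H₀.
There is insufficient evidence to reject the null hypothesis; the result is not statistically significant at the 0.1 level.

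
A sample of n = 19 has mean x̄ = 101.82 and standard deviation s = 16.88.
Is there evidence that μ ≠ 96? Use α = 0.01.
One-sample t-test:
H₀: μ = 96
H₁: μ ≠ 96
df = n - 1 = 18
t = (x̄ - μ₀) / (s/√n) = (101.82 - 96) / (16.88/√19) = 1.503
p-value = 0.1502

Since p-value > α = 0.01, we fail to reject H₀.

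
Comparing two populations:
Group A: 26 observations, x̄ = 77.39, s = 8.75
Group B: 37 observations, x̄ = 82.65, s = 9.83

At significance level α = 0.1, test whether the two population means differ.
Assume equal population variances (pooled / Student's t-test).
Student's two-sample t-test (equal variances):
H₀: μ₁ = μ₂
H₁: μ₁ ≠ μ₂
df = n₁ + n₂ - 2 = 61
Pooled variance s_p² = [(n₁-1)s₁² + (n₂-1)s₂²] / (n₁ + n₂ - 2) = [(25)(8.75²) + (36)(9.83²)] / 61 = 88.4050
SE = √(s_p²(1/n₁ + 1/n₂)) = √(88.4050 × (1/26 + 1/37)) = 2.4061
t = (x̄₁ - x̄₂) / SE = (77.39 - 82.65) / 2.4061 = -5.26 / 2.4061 = -2.186
p-value = 0.0327

Since p-value < α = 0.1, we reject H₀.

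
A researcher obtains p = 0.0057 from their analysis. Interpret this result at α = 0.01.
Since p = 0.0057 < α = 0.01, reject H₀.
There is sufficient evidence to reject the null hypothesis; the result is statistically significant at the 0.01 level.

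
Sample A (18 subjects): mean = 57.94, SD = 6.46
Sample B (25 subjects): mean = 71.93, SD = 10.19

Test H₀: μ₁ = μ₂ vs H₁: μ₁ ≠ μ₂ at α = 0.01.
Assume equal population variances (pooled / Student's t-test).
Student's two-sample t-test (equal variances):
H₀: μ₁ = μ₂
H₁: μ₁ ≠ μ₂
df = n₁ + n₂ - 2 = 41
Pooled variance s_p² = [(n₁-1)s₁² + (n₂-1)s₂²] / (n₁ + n₂ - 2) = [(17)(6.46²) + (24)(10.19²)] / 41 = 78.0855
SE = √(s_p²(1/n₁ + 1/n₂)) = √(78.0855 × (1/18 + 1/25)) = 2.7316
t = (x̄₁ - x̄₂) / SE = (57.94 - 71.93) / 2.7316 = -13.99 / 2.7316 = -5.122
p-value < 0.0001

Since p-value < α = 0.01, we reject H₀.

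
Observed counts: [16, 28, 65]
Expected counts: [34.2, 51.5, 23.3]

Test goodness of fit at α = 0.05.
Chi-square goodness of fit test:
H₀: observed counts match expected distribution
H₁: observed counts differ from expected distribution
df = k - 1 = 2
χ² = Σ(O - E)²/E
   = (16 - 34.2)²/34.2 + (28 - 51.5)²/51.5 + (65 - 23.3)²/23.3
   = 9.685 + 10.723 + 74.630
   = 95.04
p-value < 0.0001

Since p-value < α = 0.05, we reject H₀.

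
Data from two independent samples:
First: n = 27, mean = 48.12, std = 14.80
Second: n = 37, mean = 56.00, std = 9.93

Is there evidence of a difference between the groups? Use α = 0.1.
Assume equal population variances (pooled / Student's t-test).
Student's two-sample t-test (equal variances):
H₀: μ₁ = μ₂
H₁: μ₁ ≠ μ₂
df = n₁ + n₂ - 2 = 62
Pooled variance s_p² = [(n₁-1)s₁² + (n₂-1)s₂²] / (n₁ + n₂ - 2) = [(26)(14.80²) + (36)(9.93²)] / 62 = 149.1099
SE = √(s_p²(1/n₁ + 1/n₂)) = √(149.1099 × (1/27 + 1/37)) = 3.0907
t = (x̄₁ - x̄₂) / SE = (48.12 - 56.00) / 3.0907 = -7.88 / 3.0907 = -2.550
p-value = 0.0133

Since p-value < α = 0.1, we reject H₀.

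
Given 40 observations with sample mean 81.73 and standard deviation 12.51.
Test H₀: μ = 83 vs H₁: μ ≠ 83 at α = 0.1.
One-sample t-test:
H₀: μ = 83
H₁: μ ≠ 83
df = n - 1 = 39
t = (x̄ - μ₀) / (s/√n) = (81.73 - 83) / (12.51/√40) = -0.642
p-value = 0.5246

Since p-value > α = 0.1, we fail to reject H₀.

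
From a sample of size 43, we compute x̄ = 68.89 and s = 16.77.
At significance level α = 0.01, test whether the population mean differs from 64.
One-sample t-test:
H₀: μ = 64
H₁: μ ≠ 64
df = n - 1 = 42
t = (x̄ - μ₀) / (s/√n) = (68.89 - 64) / (16.77/√43) = 1.912
p-value = 0.0627

Since p-value > α = 0.01, we fail to reject H₀.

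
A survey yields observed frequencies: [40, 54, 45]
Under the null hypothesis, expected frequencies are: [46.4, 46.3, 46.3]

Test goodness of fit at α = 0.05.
Chi-square goodness of fit test:
H₀: observed counts match expected distribution
H₁: observed counts differ from expected distribution
df = k - 1 = 2
χ² = Σ(O - E)²/E
   = (40 - 46.4)²/46.4 + (54 - 46.3)²/46.3 + (45 - 46.3)²/46.3
   = 0.883 + 1.281 + 0.037
   = 2.20
p-value = 0.3329

Since p-value > α = 0.05, we fail to reject H₀.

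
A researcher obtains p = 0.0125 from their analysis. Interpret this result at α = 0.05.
Since p = 0.0125 < α = 0.05, reject H₀.
There is sufficient evidence to reject the null hypothesis; the result is statistically significant at the 0.05 level.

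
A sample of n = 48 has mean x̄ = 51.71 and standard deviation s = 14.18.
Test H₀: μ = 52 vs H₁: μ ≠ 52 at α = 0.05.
One-sample t-test:
H₀: μ = 52
H₁: μ ≠ 52
df = n - 1 = 47
t = (x̄ - μ₀) / (s/√n) = (51.71 - 52) / (14.18/√48) = -0.142
p-value = 0.8879

Since p-value > α = 0.05, we fail to reject H₀.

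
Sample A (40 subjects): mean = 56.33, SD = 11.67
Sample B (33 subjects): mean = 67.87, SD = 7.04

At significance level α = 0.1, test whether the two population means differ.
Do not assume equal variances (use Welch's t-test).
Welch's two-sample t-test:
H₀: μ₁ = μ₂
H₁: μ₁ ≠ μ₂
s₁²/n₁ = 11.67²/40 = 3.4047,  s₂²/n₂ = 7.04²/33 = 1.5019
SE = √(s₁²/n₁ + s₂²/n₂) = √(3.4047 + 1.5019) = 2.2151
df (Welch-Satterthwaite) = (s₁²/n₁ + s₂²/n₂)² / [(s₁²/n₁)²/(n₁-1) + (s₂²/n₂)²/(n₂-1)] ≈ 65.47
t = (x̄₁ - x̄₂) / SE = (56.33 - 67.87) / 2.2151 = -11.54 / 2.2151 = -5.210
p-value < 0.0001

Since p-value < α = 0.1, we reject H₀.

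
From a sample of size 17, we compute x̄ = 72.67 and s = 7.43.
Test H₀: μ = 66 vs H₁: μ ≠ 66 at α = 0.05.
One-sample t-test:
H₀: μ = 66
H₁: μ ≠ 66
df = n - 1 = 16
t = (x̄ - μ₀) / (s/√n) = (72.67 - 66) / (7.43/√17) = 3.701
p-value = 0.0019

Since p-value < α = 0.05, we reject H₀.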